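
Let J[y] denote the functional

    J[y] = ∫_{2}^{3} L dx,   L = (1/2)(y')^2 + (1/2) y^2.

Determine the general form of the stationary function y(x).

The Lagrangian is L = (1/2)(y')^2 + (1/2) y^2.
∂L/∂y = y.
∂L/∂y' = y'.
The Euler-Lagrange equation d/dx(∂L/∂y') − ∂L/∂y = 0 becomes:
    y'' - y = 0
General solution: y(x) = A e^x + B e^(-x), where A and B are arbitrary constants fixed by the endpoint conditions.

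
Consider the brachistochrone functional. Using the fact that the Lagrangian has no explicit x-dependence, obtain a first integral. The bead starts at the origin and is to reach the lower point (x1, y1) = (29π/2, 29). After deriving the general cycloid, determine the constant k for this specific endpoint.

The Lagrangian L = sqrt((1 + y'^2) / y) has no explicit x dependence, so the Beltrami identity applies:
    L − y' ∂L/∂y' = C.
Compute ∂L/∂y' = y' / sqrt(y (1 + y'^2)).
Substitute:
    sqrt((1 + y'^2)/y) − y'·y' / sqrt(y (1 + y'^2))
    = (1 + y'^2) / sqrt(y (1 + y'^2)) − y'^2 / sqrt(y (1 + y'^2))
    = 1 / sqrt(y (1 + y'^2)) = C.
Squaring and rearranging gives the first integral
    y (1 + y'^2) = 1/C^2 =: k   (constant).
Solving this first-order ODE by the substitution
    y = (k/2)(1 − cos θ)
yields the cycloid parameterisation
    x(θ) = (k/2)(θ − sin θ),   y(θ) = (k/2)(1 − cos θ).
The constant k is fixed by the endpoint condition.
Now fit the given lower endpoint (x1, y1) = (29π/2, 29). At the bottom of the first arch (θ = π), the parametric equations give
    y(π) = (k/2)(1 − cos π) = k,
    x(π) = (k/2)(π − sin π) = kπ/2.
Matching y(π) = 29 gives k = 29, consistent with x(π) = 29π/2. Therefore the specific cycloid is
    x(θ) = (29/2)(θ − sin θ),   y(θ) = (29/2)(1 − cos θ).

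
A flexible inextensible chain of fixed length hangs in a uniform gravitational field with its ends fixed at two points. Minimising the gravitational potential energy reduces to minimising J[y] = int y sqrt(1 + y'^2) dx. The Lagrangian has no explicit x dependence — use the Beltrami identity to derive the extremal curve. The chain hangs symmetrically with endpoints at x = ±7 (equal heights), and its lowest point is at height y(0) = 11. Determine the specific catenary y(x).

The Lagrangian L(y, y') = y sqrt(1 + y'^2) has no explicit x dependence, so the Beltrami identity applies:
    L − y' ∂L/∂y' = C.
Compute ∂L/∂y' = y · y' / sqrt(1 + y'^2). Then
    L − y' ∂L/∂y'
    = y sqrt(1 + y'^2) − y · y'^2 / sqrt(1 + y'^2)
    = y (1 + y'^2 − y'^2) / sqrt(1 + y'^2)
    = y / sqrt(1 + y'^2) = C.
Squaring gives y^2 = C^2 (1 + y'^2), i.e.
    y'^2 = y^2 / C^2 − 1.
Separating variables,
    dy / sqrt(y^2 − C^2) = dx / C,
and integrating gives arccosh(y / C) = (x − a)/C, so
    y(x) = C cosh((x − a)/C),
the catenary. The constants C and a are fixed by the two endpoint conditions (and, for the hanging-chain problem, the length constraint selects C).
Now fit the given data. The endpoints x = ±7 are symmetric at equal height, so the catenary is even about its minimum: a = 0 and y(x) = C cosh(x/C). The lowest point is y(0) = C cosh(0) = C, and we are told y(0) = 11, so C = 11. Therefore
    y(x) = 11 cosh(x/11),
and at the endpoints
    y(±7) = 11 cosh(7/11).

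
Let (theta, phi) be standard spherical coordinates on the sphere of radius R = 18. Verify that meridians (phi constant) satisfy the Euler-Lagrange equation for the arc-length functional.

On the sphere of radius R = 18 with spherical coordinates (θ, φ), the induced metric is
    ds^2 = 324(dθ^2 + sin^2(θ) dφ^2).
Using θ as the parameter, the arc-length functional becomes
    J[φ] = ∫ 18 sqrt(1 + sin^2(θ) (dφ/dθ)^2) dθ.
So L = 18 sqrt(1 + sin^2(θ) φ'^2). Compute
    ∂L/∂φ = 0  (L has no explicit φ dependence),
    ∂L/∂φ' = 18 sin^2(θ) φ' / sqrt(1 + sin^2(θ) φ'^2).
For the candidate φ(θ) = c (constant), φ' = 0, so ∂L/∂φ' evaluated along the candidate vanishes, and ∂L/∂φ is identically zero. Hence
    d/dθ(∂L/∂φ') − ∂L/∂φ = 0
is satisfied. Therefore meridians φ = const are extremals of arc length — they are geodesics on the sphere.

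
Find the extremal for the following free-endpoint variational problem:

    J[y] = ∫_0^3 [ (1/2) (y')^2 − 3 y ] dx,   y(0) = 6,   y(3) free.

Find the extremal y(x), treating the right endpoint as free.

The Lagrangian L = (1/2) (y')^2 − 3 y gives
    ∂L/∂y = −3,   ∂L/∂y' = y'.
Euler-Lagrange: d/dx(y') − (−3) = 0, i.e. y'' + 3 = 0, so
    y(x) = −(3/2) x^2 + C1 x + C2.
Fixed left endpoint y(0) = 6 ⇒ C2 = 6.
The right endpoint x = 3 is free, so the natural (transversality) condition is ∂L/∂y' |_{x=3} = 0, i.e. y'(3) = 0.
Compute y'(x) = −3 x + C1, so y'(3) = −9 + C1 = 0 ⇒ C1 = 9.
Therefore the extremal is
    y(x) = −(3/2) x^2 + 9 x + 6.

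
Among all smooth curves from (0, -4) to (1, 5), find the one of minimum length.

Arc-length functional: J[y] = ∫ sqrt(1 + (y')^2) dx.
Lagrangian L = sqrt(1 + (y')^2) has no explicit y dependence, so ∂L/∂y = 0 and the Euler-Lagrange equation gives
    d/dx( y' / sqrt(1 + (y')^2) ) = 0  ⇒  y' / sqrt(1 + (y')^2) = const.
Hence y' is constant, so y(x) is affine.
Fitting the endpoints (0, -4) and (1, 5):
    slope m = (5 − (-4)) / (1 − 0) = 9,
    intercept c = (-4) − m·0 = -4.
Extremal: y(x) = 9 x - 4.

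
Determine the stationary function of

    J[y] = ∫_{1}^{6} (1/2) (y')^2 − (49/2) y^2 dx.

The Lagrangian is L = (1/2) (y')^2 − (49/2) y^2.
Compute ∂L/∂y = -49y, ∂L/∂y' = y'.
The Euler-Lagrange equation d/dx(∂L/∂y') − ∂L/∂y = 0 reduces to
    y'' + 49 y = 0.
Its general solution is
    y(x) = A sin(7x) + B cos(7x),
with A, B fixed by the endpoint conditions.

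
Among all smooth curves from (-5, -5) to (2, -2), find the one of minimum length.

Arc-length functional: J[y] = ∫ sqrt(1 + (y')^2) dx.
Lagrangian L = sqrt(1 + (y')^2) has no explicit y dependence, so ∂L/∂y = 0 and the Euler-Lagrange equation gives
    d/dx( y' / sqrt(1 + (y')^2) ) = 0  ⇒  y' / sqrt(1 + (y')^2) = const.
Hence y' is constant, so y(x) is affine.
Fitting the endpoints (-5, -5) and (2, -2):
    slope m = ((-2) − (-5)) / (2 − (-5)) = 3/7,
    intercept c = (-5) − m·(-5) = -20/7.
Extremal: y(x) = (3/7) x - 20/7.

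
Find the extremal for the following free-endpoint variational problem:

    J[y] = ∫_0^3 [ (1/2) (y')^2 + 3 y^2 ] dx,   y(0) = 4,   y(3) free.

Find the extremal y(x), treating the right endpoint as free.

The Lagrangian L = (1/2) (y')^2 + 3 y^2 gives
    ∂L/∂y = 6 y,   ∂L/∂y' = y'.
Euler-Lagrange: y'' − 6 y = 0.
With k = sqrt(6), the general solution is
    y(x) = A cosh(sqrt(6) x) + B sinh(sqrt(6) x).
Fixed left endpoint y(0) = 4 ⇒ A = 4.
The right endpoint x = 3 is free, so the natural (transversality) condition is ∂L/∂y' |_{x=3} = 0, i.e. y'(3) = 0.
Compute y'(x) = A k sinh(k x) + B k cosh(k x), so
    y'(3) = A k sinh(k·3) + B k cosh(k·3) = 0
    ⇒ B = −A tanh(k·3) = − 4 tanh(sqrt(6)·3).
Therefore the extremal is
    y(x) = 4 cosh(sqrt(6) x) − 4 tanh(sqrt(6)·3) sinh(sqrt(6) x).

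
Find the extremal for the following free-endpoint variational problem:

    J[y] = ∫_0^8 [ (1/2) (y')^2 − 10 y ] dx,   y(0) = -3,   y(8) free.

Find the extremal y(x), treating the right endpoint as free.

The Lagrangian L = (1/2) (y')^2 − 10 y gives
    ∂L/∂y = −10,   ∂L/∂y' = y'.
Euler-Lagrange: d/dx(y') − (−10) = 0, i.e. y'' + 10 = 0, so
    y(x) = −(10/2) x^2 + C1 x + C2.
Fixed left endpoint y(0) = -3 ⇒ C2 = -3.
The right endpoint x = 8 is free, so the natural (transversality) condition is ∂L/∂y' |_{x=8} = 0, i.e. y'(8) = 0.
Compute y'(x) = −10 x + C1, so y'(8) = −80 + C1 = 0 ⇒ C1 = 80.
Therefore the extremal is
    y(x) = −5 x^2 + 80 x − 3.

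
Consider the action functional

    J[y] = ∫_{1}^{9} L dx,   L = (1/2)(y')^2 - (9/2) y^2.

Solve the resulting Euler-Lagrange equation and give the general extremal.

The Lagrangian is L = (1/2)(y')^2 - (9/2) y^2.
∂L/∂y = -9y.
∂L/∂y' = y'.
The Euler-Lagrange equation d/dx(∂L/∂y') − ∂L/∂y = 0 becomes:
    y'' + 9 y = 0
General solution: y(x) = A sin(3x) + B cos(3x), where A and B are arbitrary constants fixed by the endpoint conditions.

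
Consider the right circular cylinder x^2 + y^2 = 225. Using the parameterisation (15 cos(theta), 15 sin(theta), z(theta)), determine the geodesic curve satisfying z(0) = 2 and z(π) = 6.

Parameterise the cylinder of radius R = 15 as
    r(θ) = (15 cos θ, 15 sin θ, z(θ)).
The arc-length element is
    ds = sqrt(225 + (dz/dθ)^2) dθ,
so the Lagrangian is L = sqrt(225 + z'^2).
L depends on z' only, not on z or θ, so ∂L/∂z = 0 and
    ∂L/∂z' = z' / sqrt(225 + z'^2).
The Euler-Lagrange equation gives
    d/dθ( z' / sqrt(225 + z'^2) ) = 0,
so z' is constant. Integrating once:
    z(θ) = a θ + b,
a helix on the cylinder (a straight line when the cylinder is unrolled). The constants a, b are determined by the endpoint conditions.
With endpoint conditions z(0) = 2 and z(π) = 6: from z(0) = b we get b = 2, and a·π + 2 = 6 gives a = 4/π, so
    z(θ) = (4/π) θ + 2.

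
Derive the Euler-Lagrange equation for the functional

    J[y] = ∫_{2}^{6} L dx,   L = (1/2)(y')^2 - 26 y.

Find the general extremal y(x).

The Lagrangian is L = (1/2)(y')^2 - 26 y.
∂L/∂y = -26.
∂L/∂y' = y'.
The Euler-Lagrange equation d/dx(∂L/∂y') − ∂L/∂y = 0 becomes:
    y'' + 26 = 0
General solution: y(x) = -13 x^2 + A x + B, where A and B are arbitrary constants fixed by the endpoint conditions.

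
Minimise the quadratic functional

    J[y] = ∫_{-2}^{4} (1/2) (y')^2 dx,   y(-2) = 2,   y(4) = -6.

The Lagrangian is L = (1/2) (y')^2.
Compute ∂L/∂y = 0, ∂L/∂y' = y'.
The Euler-Lagrange equation d/dx(∂L/∂y') − ∂L/∂y = 0 reduces to
    y'' = 0.
Its general solution is
    y(x) = A x + B,
with A, B fixed by the endpoint conditions.
Applying the endpoint conditions y(-2) = 2 and y(4) = -6: solve A·-2 + B = 2 and A·4 + B = -6. Subtracting gives A(4 − -2) = -6 − 2, so A = -4/3, and B = 2 − A·-2 = -2/3. Therefore
    y(x) = (-4/3) x - 2/3.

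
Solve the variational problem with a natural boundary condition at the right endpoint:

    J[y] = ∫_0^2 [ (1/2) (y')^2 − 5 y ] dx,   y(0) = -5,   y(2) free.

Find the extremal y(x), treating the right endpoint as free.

The Lagrangian L = (1/2) (y')^2 − 5 y gives
    ∂L/∂y = −5,   ∂L/∂y' = y'.
Euler-Lagrange: d/dx(y') − (−5) = 0, i.e. y'' + 5 = 0, so
    y(x) = −(5/2) x^2 + C1 x + C2.
Fixed left endpoint y(0) = -5 ⇒ C2 = -5.
The right endpoint x = 2 is free, so the natural (transversality) condition is ∂L/∂y' |_{x=2} = 0, i.e. y'(2) = 0.
Compute y'(x) = −5 x + C1, so y'(2) = −10 + C1 = 0 ⇒ C1 = 10.
Therefore the extremal is
    y(x) = −(5/2) x^2 + 10 x − 5.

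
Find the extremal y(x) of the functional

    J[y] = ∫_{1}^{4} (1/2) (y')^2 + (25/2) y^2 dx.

The Lagrangian is L = (1/2) (y')^2 + (25/2) y^2.
Compute ∂L/∂y = 25y, ∂L/∂y' = y'.
The Euler-Lagrange equation d/dx(∂L/∂y') − ∂L/∂y = 0 reduces to
    y'' − 25 y = 0.
Its general solution is
    y(x) = A e^(5x) + B e^(−5x),
with A, B fixed by the endpoint conditions.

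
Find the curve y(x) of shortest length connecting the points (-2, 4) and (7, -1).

Arc-length functional: J[y] = ∫ sqrt(1 + (y')^2) dx.
Lagrangian L = sqrt(1 + (y')^2) has no explicit y dependence, so ∂L/∂y = 0 and the Euler-Lagrange equation gives
    d/dx( y' / sqrt(1 + (y')^2) ) = 0  ⇒  y' / sqrt(1 + (y')^2) = const.
Hence y' is constant, so y(x) is affine.
Fitting the endpoints (-2, 4) and (7, -1):
    slope m = ((-1) − 4) / (7 − (-2)) = -5/9,
    intercept c = 4 − m·(-2) = 26/9.
Extremal: y(x) = (-5/9) x + 26/9.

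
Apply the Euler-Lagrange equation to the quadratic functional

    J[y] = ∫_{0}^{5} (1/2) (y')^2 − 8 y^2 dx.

The Lagrangian is L = (1/2) (y')^2 − 8 y^2.
Compute ∂L/∂y = -16y, ∂L/∂y' = y'.
The Euler-Lagrange equation d/dx(∂L/∂y') − ∂L/∂y = 0 reduces to
    y'' + 16 y = 0.
Its general solution is
    y(x) = A sin(4x) + B cos(4x),
with A, B fixed by the endpoint conditions.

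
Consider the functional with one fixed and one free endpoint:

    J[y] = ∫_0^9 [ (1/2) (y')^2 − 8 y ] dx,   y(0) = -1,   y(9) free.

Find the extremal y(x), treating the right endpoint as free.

The Lagrangian L = (1/2) (y')^2 − 8 y gives
    ∂L/∂y = −8,   ∂L/∂y' = y'.
Euler-Lagrange: d/dx(y') − (−8) = 0, i.e. y'' + 8 = 0, so
    y(x) = −(8/2) x^2 + C1 x + C2.
Fixed left endpoint y(0) = -1 ⇒ C2 = -1.
The right endpoint x = 9 is free, so the natural (transversality) condition is ∂L/∂y' |_{x=9} = 0, i.e. y'(9) = 0.
Compute y'(x) = −8 x + C1, so y'(9) = −72 + C1 = 0 ⇒ C1 = 72.
Therefore the extremal is
    y(x) = −4 x^2 + 72 x − 1.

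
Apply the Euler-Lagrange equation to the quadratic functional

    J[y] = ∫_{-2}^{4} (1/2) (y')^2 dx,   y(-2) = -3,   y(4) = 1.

The Lagrangian is L = (1/2) (y')^2.
Compute ∂L/∂y = 0, ∂L/∂y' = y'.
The Euler-Lagrange equation d/dx(∂L/∂y') − ∂L/∂y = 0 reduces to
    y'' = 0.
Its general solution is
    y(x) = A x + B,
with A, B fixed by the endpoint conditions.
Applying the endpoint conditions y(-2) = -3 and y(4) = 1: solve A·-2 + B = -3 and A·4 + B = 1. Subtracting gives A(4 − -2) = 1 − -3, so A = 2/3, and B = -3 − A·-2 = -5/3. Therefore
    y(x) = (2/3) x - 5/3.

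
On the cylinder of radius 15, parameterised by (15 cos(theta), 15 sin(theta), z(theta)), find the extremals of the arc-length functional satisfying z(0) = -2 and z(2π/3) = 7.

Parameterise the cylinder of radius R = 15 as
    r(θ) = (15 cos θ, 15 sin θ, z(θ)).
The arc-length element is
    ds = sqrt(225 + (dz/dθ)^2) dθ,
so the Lagrangian is L = sqrt(225 + z'^2).
L depends on z' only, not on z or θ, so ∂L/∂z = 0 and
    ∂L/∂z' = z' / sqrt(225 + z'^2).
The Euler-Lagrange equation gives
    d/dθ( z' / sqrt(225 + z'^2) ) = 0,
so z' is constant. Integrating once:
    z(θ) = a θ + b,
a helix on the cylinder (a straight line when the cylinder is unrolled). The constants a, b are determined by the endpoint conditions.
With endpoint conditions z(0) = -2 and z(2π/3) = 7: from z(0) = b we get b = -2, and a·2π/3 + -2 = 7 gives a = 27/(2π), so
    z(θ) = (27/(2π)) θ − 2.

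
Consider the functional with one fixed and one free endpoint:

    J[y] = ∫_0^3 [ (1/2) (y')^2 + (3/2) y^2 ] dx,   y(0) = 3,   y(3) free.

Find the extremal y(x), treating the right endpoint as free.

The Lagrangian L = (1/2) (y')^2 + (3/2) y^2 gives
    ∂L/∂y = 3 y,   ∂L/∂y' = y'.
Euler-Lagrange: y'' − 3 y = 0.
With k = sqrt(3), the general solution is
    y(x) = A cosh(sqrt(3) x) + B sinh(sqrt(3) x).
Fixed left endpoint y(0) = 3 ⇒ A = 3.
The right endpoint x = 3 is free, so the natural (transversality) condition is ∂L/∂y' |_{x=3} = 0, i.e. y'(3) = 0.
Compute y'(x) = A k sinh(k x) + B k cosh(k x), so
    y'(3) = A k sinh(k·3) + B k cosh(k·3) = 0
    ⇒ B = −A tanh(k·3) = − 3 tanh(sqrt(3)·3).
Therefore the extremal is
    y(x) = 3 cosh(sqrt(3) x) − 3 tanh(sqrt(3)·3) sinh(sqrt(3) x).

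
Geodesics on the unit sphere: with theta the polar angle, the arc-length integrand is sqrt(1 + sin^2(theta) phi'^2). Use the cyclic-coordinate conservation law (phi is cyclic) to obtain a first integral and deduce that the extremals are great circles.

On the unit sphere with spherical coordinates (θ, φ), the induced metric is
    ds^2 = dθ^2 + sin^2(θ) dφ^2.
Parameterise by θ; the arc-length functional is
    J[φ] = ∫ sqrt(1 + sin^2(θ) (dφ/dθ)^2) dθ,
so L = sqrt(1 + sin^2(θ) φ'^2). Compute
    ∂L/∂φ = 0  (L has no explicit φ dependence),
    ∂L/∂φ' = sin^2(θ) φ' / sqrt(1 + sin^2(θ) φ'^2).
Since ∂L/∂φ = 0, the Euler-Lagrange equation
    d/dθ(∂L/∂φ') − ∂L/∂φ = 0
reduces to d/dθ(∂L/∂φ') = 0, i.e. the momentum conjugate to φ is conserved:
    sin^2(θ) φ' / sqrt(1 + sin^2(θ) φ'^2) = C.
This is Clairaut's relation for the sphere. Solving for φ' and integrating gives the great-circle family
    cot(θ) = A cos(φ − φ_0),
i.e. the intersection of the sphere with a plane through the origin. The two constants A and φ_0 (equivalently C and one phase) are fixed by the two endpoint conditions.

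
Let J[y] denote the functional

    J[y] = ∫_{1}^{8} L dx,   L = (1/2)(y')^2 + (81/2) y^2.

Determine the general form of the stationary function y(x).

The Lagrangian is L = (1/2)(y')^2 + (81/2) y^2.
∂L/∂y = 81y.
∂L/∂y' = y'.
The Euler-Lagrange equation d/dx(∂L/∂y') − ∂L/∂y = 0 becomes:
    y'' - 81 y = 0
General solution: y(x) = A e^(9x) + B e^(-9x), where A and B are arbitrary constants fixed by the endpoint conditions.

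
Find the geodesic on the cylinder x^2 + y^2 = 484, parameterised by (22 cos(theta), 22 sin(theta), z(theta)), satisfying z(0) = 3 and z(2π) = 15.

Parameterise the cylinder of radius R = 22 as
    r(θ) = (22 cos θ, 22 sin θ, z(θ)).
The arc-length element is
    ds = sqrt(484 + (dz/dθ)^2) dθ,
so the Lagrangian is L = sqrt(484 + z'^2).
L depends on z' only, not on z or θ, so ∂L/∂z = 0 and
    ∂L/∂z' = z' / sqrt(484 + z'^2).
The Euler-Lagrange equation gives
    d/dθ( z' / sqrt(484 + z'^2) ) = 0,
so z' is constant. Integrating once:
    z(θ) = a θ + b,
a helix on the cylinder (a straight line when the cylinder is unrolled). The constants a, b are determined by the endpoint conditions.
With endpoint conditions z(0) = 3 and z(2π) = 15: from z(0) = b we get b = 3, and a·2π + 3 = 15 gives a = 6/π, so
    z(θ) = (6/π) θ + 3.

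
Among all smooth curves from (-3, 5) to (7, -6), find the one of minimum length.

Arc-length functional: J[y] = ∫ sqrt(1 + (y')^2) dx.
Lagrangian L = sqrt(1 + (y')^2) has no explicit y dependence, so ∂L/∂y = 0 and the Euler-Lagrange equation gives
    d/dx( y' / sqrt(1 + (y')^2) ) = 0  ⇒  y' / sqrt(1 + (y')^2) = const.
Hence y' is constant, so y(x) is affine.
Fitting the endpoints (-3, 5) and (7, -6):
    slope m = ((-6) − 5) / (7 − (-3)) = -11/10,
    intercept c = 5 − m·(-3) = 17/10.
Extremal: y(x) = (-11/10) x + 17/10.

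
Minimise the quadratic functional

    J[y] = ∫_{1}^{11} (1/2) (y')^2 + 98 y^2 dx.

The Lagrangian is L = (1/2) (y')^2 + 98 y^2.
Compute ∂L/∂y = 196y, ∂L/∂y' = y'.
The Euler-Lagrange equation d/dx(∂L/∂y') − ∂L/∂y = 0 reduces to
    y'' − 196 y = 0.
Its general solution is
    y(x) = A e^(14x) + B e^(−14x),
with A, B fixed by the endpoint conditions.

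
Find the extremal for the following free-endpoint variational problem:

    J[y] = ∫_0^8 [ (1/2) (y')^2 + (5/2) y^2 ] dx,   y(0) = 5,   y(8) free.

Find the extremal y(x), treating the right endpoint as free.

The Lagrangian L = (1/2) (y')^2 + (5/2) y^2 gives
    ∂L/∂y = 5 y,   ∂L/∂y' = y'.
Euler-Lagrange: y'' − 5 y = 0.
With k = sqrt(5), the general solution is
    y(x) = A cosh(sqrt(5) x) + B sinh(sqrt(5) x).
Fixed left endpoint y(0) = 5 ⇒ A = 5.
The right endpoint x = 8 is free, so the natural (transversality) condition is ∂L/∂y' |_{x=8} = 0, i.e. y'(8) = 0.
Compute y'(x) = A k sinh(k x) + B k cosh(k x), so
    y'(8) = A k sinh(k·8) + B k cosh(k·8) = 0
    ⇒ B = −A tanh(k·8) = − 5 tanh(sqrt(5)·8).
Therefore the extremal is
    y(x) = 5 cosh(sqrt(5) x) − 5 tanh(sqrt(5)·8) sinh(sqrt(5) x).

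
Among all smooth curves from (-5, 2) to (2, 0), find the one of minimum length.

Arc-length functional: J[y] = ∫ sqrt(1 + (y')^2) dx.
Lagrangian L = sqrt(1 + (y')^2) has no explicit y dependence, so ∂L/∂y = 0 and the Euler-Lagrange equation gives
    d/dx( y' / sqrt(1 + (y')^2) ) = 0  ⇒  y' / sqrt(1 + (y')^2) = const.
Hence y' is constant, so y(x) is affine.
Fitting the endpoints (-5, 2) and (2, 0):
    slope m = (0 − 2) / (2 − (-5)) = -2/7,
    intercept c = 2 − m·(-5) = 4/7.
Extremal: y(x) = (-2/7) x + 4/7.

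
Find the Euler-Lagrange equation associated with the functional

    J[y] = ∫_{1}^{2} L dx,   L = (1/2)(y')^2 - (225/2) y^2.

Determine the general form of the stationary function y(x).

The Lagrangian is L = (1/2)(y')^2 - (225/2) y^2.
∂L/∂y = -225y.
∂L/∂y' = y'.
The Euler-Lagrange equation d/dx(∂L/∂y') − ∂L/∂y = 0 becomes:
    y'' + 225 y = 0
General solution: y(x) = A sin(15x) + B cos(15x), where A and B are arbitrary constants fixed by the endpoint conditions.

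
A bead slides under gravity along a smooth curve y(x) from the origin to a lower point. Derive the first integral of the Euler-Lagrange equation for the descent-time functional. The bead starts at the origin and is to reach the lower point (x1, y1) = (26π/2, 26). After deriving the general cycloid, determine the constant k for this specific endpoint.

The Lagrangian L = sqrt((1 + y'^2) / y) has no explicit x dependence, so the Beltrami identity applies:
    L − y' ∂L/∂y' = C.
Compute ∂L/∂y' = y' / sqrt(y (1 + y'^2)).
Substitute:
    sqrt((1 + y'^2)/y) − y'·y' / sqrt(y (1 + y'^2))
    = (1 + y'^2) / sqrt(y (1 + y'^2)) − y'^2 / sqrt(y (1 + y'^2))
    = 1 / sqrt(y (1 + y'^2)) = C.
Squaring and rearranging gives the first integral
    y (1 + y'^2) = 1/C^2 =: k   (constant).
Solving this first-order ODE by the substitution
    y = (k/2)(1 − cos θ)
yields the cycloid parameterisation
    x(θ) = (k/2)(θ − sin θ),   y(θ) = (k/2)(1 − cos θ).
The constant k is fixed by the endpoint condition.
Now fit the given lower endpoint (x1, y1) = (26π/2, 26). At the bottom of the first arch (θ = π), the parametric equations give
    y(π) = (k/2)(1 − cos π) = k,
    x(π) = (k/2)(π − sin π) = kπ/2.
Matching y(π) = 26 gives k = 26, consistent with x(π) = 26π/2. Therefore the specific cycloid is
    x(θ) = (26/2)(θ − sin θ),   y(θ) = (26/2)(1 − cos θ).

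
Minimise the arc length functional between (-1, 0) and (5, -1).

Arc-length functional: J[y] = ∫ sqrt(1 + (y')^2) dx.
Lagrangian L = sqrt(1 + (y')^2) has no explicit y dependence, so ∂L/∂y = 0 and the Euler-Lagrange equation gives
    d/dx( y' / sqrt(1 + (y')^2) ) = 0  ⇒  y' / sqrt(1 + (y')^2) = const.
Hence y' is constant, so y(x) is affine.
Fitting the endpoints (-1, 0) and (5, -1):
    slope m = ((-1) − 0) / (5 − (-1)) = -1/6,
    intercept c = 0 − m·(-1) = -1/6.
Extremal: y(x) = (-1/6) x - 1/6.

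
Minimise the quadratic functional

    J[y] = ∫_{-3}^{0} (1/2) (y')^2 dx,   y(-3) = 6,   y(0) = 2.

The Lagrangian is L = (1/2) (y')^2.
Compute ∂L/∂y = 0, ∂L/∂y' = y'.
The Euler-Lagrange equation d/dx(∂L/∂y') − ∂L/∂y = 0 reduces to
    y'' = 0.
Its general solution is
    y(x) = A x + B,
with A, B fixed by the endpoint conditions.
Applying the endpoint conditions y(-3) = 6 and y(0) = 2: solve A·-3 + B = 6 and A·0 + B = 2. Subtracting gives A(0 − -3) = 2 − 6, so A = -4/3, and B = 6 − A·-3 = 2. Therefore
    y(x) = (-4/3) x + 2.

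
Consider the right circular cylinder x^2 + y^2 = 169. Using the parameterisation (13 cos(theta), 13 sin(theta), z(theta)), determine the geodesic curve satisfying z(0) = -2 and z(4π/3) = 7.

Parameterise the cylinder of radius R = 13 as
    r(θ) = (13 cos θ, 13 sin θ, z(θ)).
The arc-length element is
    ds = sqrt(169 + (dz/dθ)^2) dθ,
so the Lagrangian is L = sqrt(169 + z'^2).
L depends on z' only, not on z or θ, so ∂L/∂z = 0 and
    ∂L/∂z' = z' / sqrt(169 + z'^2).
The Euler-Lagrange equation gives
    d/dθ( z' / sqrt(169 + z'^2) ) = 0,
so z' is constant. Integrating once:
    z(θ) = a θ + b,
a helix on the cylinder (a straight line when the cylinder is unrolled). The constants a, b are determined by the endpoint conditions.
With endpoint conditions z(0) = -2 and z(4π/3) = 7: from z(0) = b we get b = -2, and a·4π/3 + -2 = 7 gives a = 27/(4π), so
    z(θ) = (27/(4π)) θ − 2.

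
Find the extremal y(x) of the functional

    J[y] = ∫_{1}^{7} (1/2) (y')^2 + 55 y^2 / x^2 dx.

The Lagrangian is L = (1/2) (y')^2 + 55 y^2 / x^2.
Compute ∂L/∂y = 110y/x^2, ∂L/∂y' = y'.
The Euler-Lagrange equation d/dx(∂L/∂y') − ∂L/∂y = 0 reduces to
    y'' − 110/x^2 · y = 0  (x > 0).
Its general solution is
    y(x) = A x^11 + B x^(-10),
with A, B fixed by the endpoint conditions.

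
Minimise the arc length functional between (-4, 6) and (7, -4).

Arc-length functional: J[y] = ∫ sqrt(1 + (y')^2) dx.
Lagrangian L = sqrt(1 + (y')^2) has no explicit y dependence, so ∂L/∂y = 0 and the Euler-Lagrange equation gives
    d/dx( y' / sqrt(1 + (y')^2) ) = 0  ⇒  y' / sqrt(1 + (y')^2) = const.
Hence y' is constant, so y(x) is affine.
Fitting the endpoints (-4, 6) and (7, -4):
    slope m = ((-4) − 6) / (7 − (-4)) = -10/11,
    intercept c = 6 − m·(-4) = 26/11.
Extremal: y(x) = (-10/11) x + 26/11.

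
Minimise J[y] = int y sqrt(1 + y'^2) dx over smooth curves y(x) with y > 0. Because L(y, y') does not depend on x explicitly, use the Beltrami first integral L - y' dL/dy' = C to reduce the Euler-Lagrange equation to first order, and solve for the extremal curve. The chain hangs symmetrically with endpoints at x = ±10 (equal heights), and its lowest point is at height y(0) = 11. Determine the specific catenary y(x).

The Lagrangian L(y, y') = y sqrt(1 + y'^2) has no explicit x dependence, so the Beltrami identity applies:
    L − y' ∂L/∂y' = C.
Compute ∂L/∂y' = y · y' / sqrt(1 + y'^2). Then
    L − y' ∂L/∂y'
    = y sqrt(1 + y'^2) − y · y'^2 / sqrt(1 + y'^2)
    = y (1 + y'^2 − y'^2) / sqrt(1 + y'^2)
    = y / sqrt(1 + y'^2) = C.
Squaring gives y^2 = C^2 (1 + y'^2), i.e.
    y'^2 = y^2 / C^2 − 1.
Separating variables,
    dy / sqrt(y^2 − C^2) = dx / C,
and integrating gives arccosh(y / C) = (x − a)/C, so
    y(x) = C cosh((x − a)/C),
the catenary. The constants C and a are fixed by the two endpoint conditions (and, for the hanging-chain problem, the length constraint selects C).
Now fit the given data. The endpoints x = ±10 are symmetric at equal height, so the catenary is even about its minimum: a = 0 and y(x) = C cosh(x/C). The lowest point is y(0) = C cosh(0) = C, and we are told y(0) = 11, so C = 11. Therefore
    y(x) = 11 cosh(x/11),
and at the endpoints
    y(±10) = 11 cosh(10/11).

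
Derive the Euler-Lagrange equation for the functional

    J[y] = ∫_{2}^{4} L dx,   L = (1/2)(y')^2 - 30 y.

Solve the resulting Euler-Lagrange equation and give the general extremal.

The Lagrangian is L = (1/2)(y')^2 - 30 y.
∂L/∂y = -30.
∂L/∂y' = y'.
The Euler-Lagrange equation d/dx(∂L/∂y') − ∂L/∂y = 0 becomes:
    y'' + 30 = 0
General solution: y(x) = -15 x^2 + A x + B, where A and B are arbitrary constants fixed by the endpoint conditions.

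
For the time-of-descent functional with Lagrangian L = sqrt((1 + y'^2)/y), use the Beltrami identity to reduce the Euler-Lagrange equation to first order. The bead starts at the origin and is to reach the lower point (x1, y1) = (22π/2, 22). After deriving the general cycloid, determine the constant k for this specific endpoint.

The Lagrangian L = sqrt((1 + y'^2) / y) has no explicit x dependence, so the Beltrami identity applies:
    L − y' ∂L/∂y' = C.
Compute ∂L/∂y' = y' / sqrt(y (1 + y'^2)).
Substitute:
    sqrt((1 + y'^2)/y) − y'·y' / sqrt(y (1 + y'^2))
    = (1 + y'^2) / sqrt(y (1 + y'^2)) − y'^2 / sqrt(y (1 + y'^2))
    = 1 / sqrt(y (1 + y'^2)) = C.
Squaring and rearranging gives the first integral
    y (1 + y'^2) = 1/C^2 =: k   (constant).
Solving this first-order ODE by the substitution
    y = (k/2)(1 − cos θ)
yields the cycloid parameterisation
    x(θ) = (k/2)(θ − sin θ),   y(θ) = (k/2)(1 − cos θ).
The constant k is fixed by the endpoint condition.
Now fit the given lower endpoint (x1, y1) = (22π/2, 22). At the bottom of the first arch (θ = π), the parametric equations give
    y(π) = (k/2)(1 − cos π) = k,
    x(π) = (k/2)(π − sin π) = kπ/2.
Matching y(π) = 22 gives k = 22, consistent with x(π) = 22π/2. Therefore the specific cycloid is
    x(θ) = (22/2)(θ − sin θ),   y(θ) = (22/2)(1 − cos θ).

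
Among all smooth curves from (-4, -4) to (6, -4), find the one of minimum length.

Arc-length functional: J[y] = ∫ sqrt(1 + (y')^2) dx.
Lagrangian L = sqrt(1 + (y')^2) has no explicit y dependence, so ∂L/∂y = 0 and the Euler-Lagrange equation gives
    d/dx( y' / sqrt(1 + (y')^2) ) = 0  ⇒  y' / sqrt(1 + (y')^2) = const.
Hence y' is constant, so y(x) is affine.
Fitting the endpoints (-4, -4) and (6, -4):
    slope m = ((-4) − (-4)) / (6 − (-4)) = 0,
    intercept c = (-4) − m·(-4) = -4.
Extremal: y(x) = -4.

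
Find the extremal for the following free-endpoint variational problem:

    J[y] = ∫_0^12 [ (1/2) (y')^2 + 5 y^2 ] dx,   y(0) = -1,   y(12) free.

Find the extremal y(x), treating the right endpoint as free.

The Lagrangian L = (1/2) (y')^2 + 5 y^2 gives
    ∂L/∂y = 10 y,   ∂L/∂y' = y'.
Euler-Lagrange: y'' − 10 y = 0.
With k = sqrt(10), the general solution is
    y(x) = A cosh(sqrt(10) x) + B sinh(sqrt(10) x).
Fixed left endpoint y(0) = -1 ⇒ A = -1.
The right endpoint x = 12 is free, so the natural (transversality) condition is ∂L/∂y' |_{x=12} = 0, i.e. y'(12) = 0.
Compute y'(x) = A k sinh(k x) + B k cosh(k x), so
    y'(12) = A k sinh(k·12) + B k cosh(k·12) = 0
    ⇒ B = −A tanh(k·12) = tanh(sqrt(10)·12).
Therefore the extremal is
    y(x) = −cosh(sqrt(10) x) + tanh(sqrt(10)·12) sinh(sqrt(10) x).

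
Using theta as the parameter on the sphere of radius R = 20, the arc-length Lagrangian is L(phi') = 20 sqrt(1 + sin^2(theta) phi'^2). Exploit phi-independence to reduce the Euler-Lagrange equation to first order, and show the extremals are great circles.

On the sphere of radius R = 20 with spherical coordinates (θ, φ), the induced metric is
    ds^2 = 400(dθ^2 + sin^2(θ) dφ^2).
Parameterise by θ; the arc-length functional is
    J[φ] = ∫ 20 sqrt(1 + sin^2(θ) (dφ/dθ)^2) dθ,
so L = 20 sqrt(1 + sin^2(θ) φ'^2). Compute
    ∂L/∂φ = 0  (L has no explicit φ dependence),
    ∂L/∂φ' = 20 sin^2(θ) φ' / sqrt(1 + sin^2(θ) φ'^2).
Since ∂L/∂φ = 0, the Euler-Lagrange equation
    d/dθ(∂L/∂φ') − ∂L/∂φ = 0
reduces to d/dθ(∂L/∂φ') = 0, i.e. the momentum conjugate to φ is conserved:
    20 sin^2(θ) φ' / sqrt(1 + sin^2(θ) φ'^2) = C.
The overall factor of 20 is constant, so dividing through gives Clairaut's relation sin^2(θ) φ' / sqrt(1 + sin^2(θ) φ'^2) = C' (with C' = C/20). Solving for φ' and integrating gives the great-circle family
    cot(θ) = A cos(φ − φ_0),
i.e. the intersection of the sphere with a plane through the origin. The two constants A and φ_0 (equivalently C and one phase) are fixed by the two endpoint conditions.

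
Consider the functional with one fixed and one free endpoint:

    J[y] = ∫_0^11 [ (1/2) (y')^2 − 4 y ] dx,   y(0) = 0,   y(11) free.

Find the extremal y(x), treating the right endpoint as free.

The Lagrangian L = (1/2) (y')^2 − 4 y gives
    ∂L/∂y = −4,   ∂L/∂y' = y'.
Euler-Lagrange: d/dx(y') − (−4) = 0, i.e. y'' + 4 = 0, so
    y(x) = −(4/2) x^2 + C1 x + C2.
Fixed left endpoint y(0) = 0 ⇒ C2 = 0.
The right endpoint x = 11 is free, so the natural (transversality) condition is ∂L/∂y' |_{x=11} = 0, i.e. y'(11) = 0.
Compute y'(x) = −4 x + C1, so y'(11) = −44 + C1 = 0 ⇒ C1 = 44.
Therefore the extremal is
    y(x) = −2 x^2 + 44 x.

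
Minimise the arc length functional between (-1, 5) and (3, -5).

Arc-length functional: J[y] = ∫ sqrt(1 + (y')^2) dx.
Lagrangian L = sqrt(1 + (y')^2) has no explicit y dependence, so ∂L/∂y = 0 and the Euler-Lagrange equation gives
    d/dx( y' / sqrt(1 + (y')^2) ) = 0  ⇒  y' / sqrt(1 + (y')^2) = const.
Hence y' is constant, so y(x) is affine.
Fitting the endpoints (-1, 5) and (3, -5):
    slope m = ((-5) − 5) / (3 − (-1)) = -5/2,
    intercept c = 5 − m·(-1) = 5/2.
Extremal: y(x) = (-5/2) x + 5/2.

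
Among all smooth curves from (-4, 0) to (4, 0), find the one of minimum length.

Arc-length functional: J[y] = ∫ sqrt(1 + (y')^2) dx.
Lagrangian L = sqrt(1 + (y')^2) has no explicit y dependence, so ∂L/∂y = 0 and the Euler-Lagrange equation gives
    d/dx( y' / sqrt(1 + (y')^2) ) = 0  ⇒  y' / sqrt(1 + (y')^2) = const.
Hence y' is constant, so y(x) is affine.
Fitting the endpoints (-4, 0) and (4, 0):
    slope m = (0 − 0) / (4 − (-4)) = 0,
    intercept c = 0 − m·(-4) = 0.
Extremal: y(x) = 0.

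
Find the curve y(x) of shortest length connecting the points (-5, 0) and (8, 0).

Arc-length functional: J[y] = ∫ sqrt(1 + (y')^2) dx.
Lagrangian L = sqrt(1 + (y')^2) has no explicit y dependence, so ∂L/∂y = 0 and the Euler-Lagrange equation gives
    d/dx( y' / sqrt(1 + (y')^2) ) = 0  ⇒  y' / sqrt(1 + (y')^2) = const.
Hence y' is constant, so y(x) is affine.
Fitting the endpoints (-5, 0) and (8, 0):
    slope m = (0 − 0) / (8 − (-5)) = 0,
    intercept c = 0 − m·(-5) = 0.
Extremal: y(x) = 0.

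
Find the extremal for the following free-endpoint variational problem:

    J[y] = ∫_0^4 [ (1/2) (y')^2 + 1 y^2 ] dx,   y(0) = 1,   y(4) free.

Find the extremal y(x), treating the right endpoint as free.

The Lagrangian L = (1/2) (y')^2 + 1 y^2 gives
    ∂L/∂y = 2 y,   ∂L/∂y' = y'.
Euler-Lagrange: y'' − 2 y = 0.
With k = sqrt(2), the general solution is
    y(x) = A cosh(sqrt(2) x) + B sinh(sqrt(2) x).
Fixed left endpoint y(0) = 1 ⇒ A = 1.
The right endpoint x = 4 is free, so the natural (transversality) condition is ∂L/∂y' |_{x=4} = 0, i.e. y'(4) = 0.
Compute y'(x) = A k sinh(k x) + B k cosh(k x), so
    y'(4) = A k sinh(k·4) + B k cosh(k·4) = 0
    ⇒ B = −A tanh(k·4) = − tanh(sqrt(2)·4).
Therefore the extremal is
    y(x) = cosh(sqrt(2) x) − tanh(sqrt(2)·4) sinh(sqrt(2) x).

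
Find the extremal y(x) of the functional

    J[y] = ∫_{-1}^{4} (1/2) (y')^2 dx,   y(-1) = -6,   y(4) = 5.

The Lagrangian is L = (1/2) (y')^2.
Compute ∂L/∂y = 0, ∂L/∂y' = y'.
The Euler-Lagrange equation d/dx(∂L/∂y') − ∂L/∂y = 0 reduces to
    y'' = 0.
Its general solution is
    y(x) = A x + B,
with A, B fixed by the endpoint conditions.
Applying the endpoint conditions y(-1) = -6 and y(4) = 5: solve A·-1 + B = -6 and A·4 + B = 5. Subtracting gives A(4 − -1) = 5 − -6, so A = 11/5, and B = -6 − A·-1 = -19/5. Therefore
    y(x) = (11/5) x - 19/5.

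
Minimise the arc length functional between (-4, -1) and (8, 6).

Arc-length functional: J[y] = ∫ sqrt(1 + (y')^2) dx.
Lagrangian L = sqrt(1 + (y')^2) has no explicit y dependence, so ∂L/∂y = 0 and the Euler-Lagrange equation gives
    d/dx( y' / sqrt(1 + (y')^2) ) = 0  ⇒  y' / sqrt(1 + (y')^2) = const.
Hence y' is constant, so y(x) is affine.
Fitting the endpoints (-4, -1) and (8, 6):
    slope m = (6 − (-1)) / (8 − (-4)) = 7/12,
    intercept c = (-1) − m·(-4) = 4/3.
Extremal: y(x) = (7/12) x + 4/3.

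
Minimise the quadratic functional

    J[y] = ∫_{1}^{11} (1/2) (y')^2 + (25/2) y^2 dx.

The Lagrangian is L = (1/2) (y')^2 + (25/2) y^2.
Compute ∂L/∂y = 25y, ∂L/∂y' = y'.
The Euler-Lagrange equation d/dx(∂L/∂y') − ∂L/∂y = 0 reduces to
    y'' − 25 y = 0.
Its general solution is
    y(x) = A e^(5x) + B e^(−5x),
with A, B fixed by the endpoint conditions.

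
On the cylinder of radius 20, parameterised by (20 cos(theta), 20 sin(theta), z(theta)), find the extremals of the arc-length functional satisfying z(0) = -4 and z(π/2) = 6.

Parameterise the cylinder of radius R = 20 as
    r(θ) = (20 cos θ, 20 sin θ, z(θ)).
The arc-length element is
    ds = sqrt(400 + (dz/dθ)^2) dθ,
so the Lagrangian is L = sqrt(400 + z'^2).
L depends on z' only, not on z or θ, so ∂L/∂z = 0 and
    ∂L/∂z' = z' / sqrt(400 + z'^2).
The Euler-Lagrange equation gives
    d/dθ( z' / sqrt(400 + z'^2) ) = 0,
so z' is constant. Integrating once:
    z(θ) = a θ + b,
a helix on the cylinder (a straight line when the cylinder is unrolled). The constants a, b are determined by the endpoint conditions.
With endpoint conditions z(0) = -4 and z(π/2) = 6: from z(0) = b we get b = -4, and a·π/2 + -4 = 6 gives a = 20/π, so
    z(θ) = (20/π) θ − 4.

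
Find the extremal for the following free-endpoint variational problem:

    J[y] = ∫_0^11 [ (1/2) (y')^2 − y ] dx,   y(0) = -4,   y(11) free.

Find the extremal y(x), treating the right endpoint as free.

The Lagrangian L = (1/2) (y')^2 − y gives
    ∂L/∂y = −1,   ∂L/∂y' = y'.
Euler-Lagrange: d/dx(y') − (−1) = 0, i.e. y'' + 1 = 0, so
    y(x) = −(1/2) x^2 + C1 x + C2.
Fixed left endpoint y(0) = -4 ⇒ C2 = -4.
The right endpoint x = 11 is free, so the natural (transversality) condition is ∂L/∂y' |_{x=11} = 0, i.e. y'(11) = 0.
Compute y'(x) = −1 x + C1, so y'(11) = −11 + C1 = 0 ⇒ C1 = 11.
Therefore the extremal is
    y(x) = −x^2/2 + 11 x − 4.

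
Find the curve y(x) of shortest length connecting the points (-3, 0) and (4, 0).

Arc-length functional: J[y] = ∫ sqrt(1 + (y')^2) dx.
Lagrangian L = sqrt(1 + (y')^2) has no explicit y dependence, so ∂L/∂y = 0 and the Euler-Lagrange equation gives
    d/dx( y' / sqrt(1 + (y')^2) ) = 0  ⇒  y' / sqrt(1 + (y')^2) = const.
Hence y' is constant, so y(x) is affine.
Fitting the endpoints (-3, 0) and (4, 0):
    slope m = (0 − 0) / (4 − (-3)) = 0,
    intercept c = 0 − m·(-3) = 0.
Extremal: y(x) = 0.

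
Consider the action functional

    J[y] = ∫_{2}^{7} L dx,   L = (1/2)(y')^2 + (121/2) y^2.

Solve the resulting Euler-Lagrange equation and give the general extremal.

The Lagrangian is L = (1/2)(y')^2 + (121/2) y^2.
∂L/∂y = 121y.
∂L/∂y' = y'.
The Euler-Lagrange equation d/dx(∂L/∂y') − ∂L/∂y = 0 becomes:
    y'' - 121 y = 0
General solution: y(x) = A e^(11x) + B e^(-11x), where A and B are arbitrary constants fixed by the endpoint conditions.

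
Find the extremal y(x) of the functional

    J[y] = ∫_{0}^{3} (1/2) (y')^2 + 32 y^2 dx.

The Lagrangian is L = (1/2) (y')^2 + 32 y^2.
Compute ∂L/∂y = 64y, ∂L/∂y' = y'.
The Euler-Lagrange equation d/dx(∂L/∂y') − ∂L/∂y = 0 reduces to
    y'' − 64 y = 0.
Its general solution is
    y(x) = A e^(8x) + B e^(−8x),
with A, B fixed by the endpoint conditions.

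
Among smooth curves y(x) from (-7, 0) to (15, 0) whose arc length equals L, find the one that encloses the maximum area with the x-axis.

Set up the augmented Lagrangian using a multiplier λ for the length constraint:
    F(y, y') = y − λ sqrt(1 + y'^2).
F has no explicit x dependence, so the Beltrami identity yields a first integral
    F − y' ∂F/∂y' = C.
Compute ∂F/∂y' = −λ y' / sqrt(1 + y'^2). Then
    y − λ sqrt(1 + y'^2) + λ y'^2 / sqrt(1 + y'^2) = C
    ⇒  y − λ / sqrt(1 + y'^2) = C.
Solving for y' and integrating gives
    (x − a)^2 + (y − b)^2 = λ^2,
a circular arc of radius λ. The constants a, b are determined by the endpoint conditions y(-7) = y(15) = 0, and λ is fixed implicitly by the length constraint
    ∫_{-7}^{15} sqrt(1 + y'^2) dx = L.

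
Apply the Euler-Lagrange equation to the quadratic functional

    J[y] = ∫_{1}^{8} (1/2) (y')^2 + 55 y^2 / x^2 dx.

The Lagrangian is L = (1/2) (y')^2 + 55 y^2 / x^2.
Compute ∂L/∂y = 110y/x^2, ∂L/∂y' = y'.
The Euler-Lagrange equation d/dx(∂L/∂y') − ∂L/∂y = 0 reduces to
    y'' − 110/x^2 · y = 0  (x > 0).
Its general solution is
    y(x) = A x^11 + B x^(-10),
with A, B fixed by the endpoint conditions.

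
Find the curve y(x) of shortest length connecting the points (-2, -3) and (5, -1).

Arc-length functional: J[y] = ∫ sqrt(1 + (y')^2) dx.
Lagrangian L = sqrt(1 + (y')^2) has no explicit y dependence, so ∂L/∂y = 0 and the Euler-Lagrange equation gives
    d/dx( y' / sqrt(1 + (y')^2) ) = 0  ⇒  y' / sqrt(1 + (y')^2) = const.
Hence y' is constant, so y(x) is affine.
Fitting the endpoints (-2, -3) and (5, -1):
    slope m = ((-1) − (-3)) / (5 − (-2)) = 2/7,
    intercept c = (-3) − m·(-2) = -17/7.
Extremal: y(x) = (2/7) x - 17/7.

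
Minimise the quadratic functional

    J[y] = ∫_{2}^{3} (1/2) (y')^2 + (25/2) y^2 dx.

The Lagrangian is L = (1/2) (y')^2 + (25/2) y^2.
Compute ∂L/∂y = 25y, ∂L/∂y' = y'.
The Euler-Lagrange equation d/dx(∂L/∂y') − ∂L/∂y = 0 reduces to
    y'' − 25 y = 0.
Its general solution is
    y(x) = A e^(5x) + B e^(−5x),
with A, B fixed by the endpoint conditions.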